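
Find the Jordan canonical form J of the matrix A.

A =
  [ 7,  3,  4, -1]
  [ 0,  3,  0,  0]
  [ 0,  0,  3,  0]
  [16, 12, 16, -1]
J_2(3) ⊕ J_1(3) ⊕ J_1(3)

The characteristic polynomial is
  det(x·I − A) = x^4 - 12*x^3 + 54*x^2 - 108*x + 81 = (x - 3)^4

Eigenvalues and multiplicities (the geometric multiplicity of λ is n − rank(A − λI), which equals the number of Jordan blocks for λ):
  λ = 3: algebraic multiplicity = 4, geometric multiplicity = 3

Determining the block sizes for each eigenvalue:
  λ = 3: 3 blocks summing to 4 forces exactly one block of size 2 and the rest size 1 → block sizes [2, 1, 1]

Assembling the blocks gives a Jordan form
J =
  [3, 1, 0, 0]
  [0, 3, 0, 0]
  [0, 0, 3, 0]
  [0, 0, 0, 3]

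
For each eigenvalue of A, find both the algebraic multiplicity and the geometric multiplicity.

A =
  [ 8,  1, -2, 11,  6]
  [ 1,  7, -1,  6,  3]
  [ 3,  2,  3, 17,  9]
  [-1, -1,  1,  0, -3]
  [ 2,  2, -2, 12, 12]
λ = 6: alg = 5, geom = 3

Step 1 — factor the characteristic polynomial to read off the algebraic multiplicities:
  χ_A(x) = (x - 6)^5

Step 2 — compute geometric multiplicities via the rank-nullity identity g(λ) = n − rank(A − λI):
  rank(A − (6)·I) = 2, so dim ker(A − (6)·I) = n − 2 = 3

Summary:
  λ = 6: algebraic multiplicity = 5, geometric multiplicity = 3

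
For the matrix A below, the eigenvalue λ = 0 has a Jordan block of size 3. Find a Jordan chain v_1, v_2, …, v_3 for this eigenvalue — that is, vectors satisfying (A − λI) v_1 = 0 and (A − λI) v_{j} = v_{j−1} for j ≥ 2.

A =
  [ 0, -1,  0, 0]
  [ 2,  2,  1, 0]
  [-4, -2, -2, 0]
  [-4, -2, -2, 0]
A Jordan chain for λ = 0 of length 3:
v_1 = (-2, 0, 4, 4)ᵀ
v_2 = (0, 2, -4, -4)ᵀ
v_3 = (1, 0, 0, 0)ᵀ

Let N = A − (0)·I. We want v_3 with N^3 v_3 = 0 but N^2 v_3 ≠ 0; then v_{j-1} := N · v_j for j = 3, …, 2.

Pick v_3 = (1, 0, 0, 0)ᵀ.
Then v_2 = N · v_3 = (0, 2, -4, -4)ᵀ.
Then v_1 = N · v_2 = (-2, 0, 4, 4)ᵀ.

Sanity check: (A − (0)·I) v_1 = (0, 0, 0, 0)ᵀ = 0. ✓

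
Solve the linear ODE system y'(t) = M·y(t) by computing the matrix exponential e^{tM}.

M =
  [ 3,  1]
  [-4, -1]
e^{tM} =
  [2*t*exp(t) + exp(t), t*exp(t)]
  [-4*t*exp(t), -2*t*exp(t) + exp(t)]

Strategy: write M = P · J · P⁻¹ where J is a Jordan canonical form, so e^{tM} = P · e^{tJ} · P⁻¹, and e^{tJ} can be computed block-by-block.

M has Jordan form
J =
  [1, 1]
  [0, 1]
(up to reordering of blocks).

Per-block formulas:
  For a 2×2 Jordan block J_2(1): exp(t · J_2(1)) = e^(1t)·(I + t·N), where N is the 2×2 nilpotent shift.

After assembling e^{tJ} and conjugating by P, we get:

e^{tM} =
  [2*t*exp(t) + exp(t), t*exp(t)]
  [-4*t*exp(t), -2*t*exp(t) + exp(t)]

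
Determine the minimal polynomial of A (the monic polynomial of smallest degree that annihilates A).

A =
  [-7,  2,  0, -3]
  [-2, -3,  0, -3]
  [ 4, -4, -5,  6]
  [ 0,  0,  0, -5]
x^2 + 10*x + 25

The characteristic polynomial is χ_A(x) = (x + 5)^4, so the eigenvalues are known. The minimal polynomial is
  m_A(x) = Π_λ (x − λ)^{k_λ}
where k_λ is the size of the *largest* Jordan block for λ (equivalently, the smallest k with (A − λI)^k v = 0 for every generalised eigenvector v of λ).

  λ = -5: largest Jordan block has size 2, contributing (x + 5)^2

So m_A(x) = (x + 5)^2 = x^2 + 10*x + 25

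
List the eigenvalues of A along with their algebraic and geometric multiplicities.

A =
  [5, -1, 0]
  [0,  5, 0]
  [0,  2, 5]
λ = 5: alg = 3, geom = 2

Step 1 — factor the characteristic polynomial to read off the algebraic multiplicities:
  χ_A(x) = (x - 5)^3

Step 2 — compute geometric multiplicities via the rank-nullity identity g(λ) = n − rank(A − λI):
  rank(A − (5)·I) = 1, so dim ker(A − (5)·I) = n − 1 = 2

Summary:
  λ = 5: algebraic multiplicity = 3, geometric multiplicity = 2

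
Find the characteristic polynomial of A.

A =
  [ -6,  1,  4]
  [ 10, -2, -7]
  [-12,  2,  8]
x^3

Expanding det(x·I − A) (e.g. by cofactor expansion or by noting that A is similar to its Jordan form J, which has the same characteristic polynomial as A) gives
  χ_A(x) = x^3
which factors as x^3. The eigenvalues (with algebraic multiplicities) are λ = 0 with multiplicity 3.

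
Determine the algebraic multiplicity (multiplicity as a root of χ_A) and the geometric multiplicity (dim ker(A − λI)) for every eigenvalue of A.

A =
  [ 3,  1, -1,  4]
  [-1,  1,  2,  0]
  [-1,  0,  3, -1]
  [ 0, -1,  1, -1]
λ = 0: alg = 2, geom = 1; λ = 3: alg = 2, geom = 1

Step 1 — factor the characteristic polynomial to read off the algebraic multiplicities:
  χ_A(x) = x^2*(x - 3)^2

Step 2 — compute geometric multiplicities via the rank-nullity identity g(λ) = n − rank(A − λI):
  rank(A − (0)·I) = 3, so dim ker(A − (0)·I) = n − 3 = 1
  rank(A − (3)·I) = 3, so dim ker(A − (3)·I) = n − 3 = 1

Summary:
  λ = 0: algebraic multiplicity = 2, geometric multiplicity = 1
  λ = 3: algebraic multiplicity = 2, geometric multiplicity = 1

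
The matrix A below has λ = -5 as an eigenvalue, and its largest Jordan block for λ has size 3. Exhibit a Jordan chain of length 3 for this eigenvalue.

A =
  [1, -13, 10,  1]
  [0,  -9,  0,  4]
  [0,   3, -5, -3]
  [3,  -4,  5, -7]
A Jordan chain for λ = -5 of length 3:
v_1 = (39, 12, -9, 12)ᵀ
v_2 = (6, 0, 0, 3)ᵀ
v_3 = (1, 0, 0, 0)ᵀ

Let N = A − (-5)·I. We want v_3 with N^3 v_3 = 0 but N^2 v_3 ≠ 0; then v_{j-1} := N · v_j for j = 3, …, 2.

Pick v_3 = (1, 0, 0, 0)ᵀ.
Then v_2 = N · v_3 = (6, 0, 0, 3)ᵀ.
Then v_1 = N · v_2 = (39, 12, -9, 12)ᵀ.

Sanity check: (A − (-5)·I) v_1 = (0, 0, 0, 0)ᵀ = 0. ✓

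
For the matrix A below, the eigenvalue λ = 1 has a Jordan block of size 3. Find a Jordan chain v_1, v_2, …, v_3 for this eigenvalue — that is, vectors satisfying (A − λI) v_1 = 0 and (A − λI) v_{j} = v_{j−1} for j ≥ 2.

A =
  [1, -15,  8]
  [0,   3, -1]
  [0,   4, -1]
A Jordan chain for λ = 1 of length 3:
v_1 = (2, 0, 0)ᵀ
v_2 = (-15, 2, 4)ᵀ
v_3 = (0, 1, 0)ᵀ

Let N = A − (1)·I. We want v_3 with N^3 v_3 = 0 but N^2 v_3 ≠ 0; then v_{j-1} := N · v_j for j = 3, …, 2.

Pick v_3 = (0, 1, 0)ᵀ.
Then v_2 = N · v_3 = (-15, 2, 4)ᵀ.
Then v_1 = N · v_2 = (2, 0, 0)ᵀ.

Sanity check: (A − (1)·I) v_1 = (0, 0, 0)ᵀ = 0. ✓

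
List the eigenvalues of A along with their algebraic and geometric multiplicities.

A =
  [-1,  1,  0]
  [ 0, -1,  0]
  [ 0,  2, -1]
λ = -1: alg = 3, geom = 2

Step 1 — factor the characteristic polynomial to read off the algebraic multiplicities:
  χ_A(x) = (x + 1)^3

Step 2 — compute geometric multiplicities via the rank-nullity identity g(λ) = n − rank(A − λI):
  rank(A − (-1)·I) = 1, so dim ker(A − (-1)·I) = n − 1 = 2

Summary:
  λ = -1: algebraic multiplicity = 3, geometric multiplicity = 2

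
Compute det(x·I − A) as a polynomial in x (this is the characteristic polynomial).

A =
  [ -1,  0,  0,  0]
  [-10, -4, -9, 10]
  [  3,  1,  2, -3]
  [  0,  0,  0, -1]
x^4 + 4*x^3 + 6*x^2 + 4*x + 1

Expanding det(x·I − A) (e.g. by cofactor expansion or by noting that A is similar to its Jordan form J, which has the same characteristic polynomial as A) gives
  χ_A(x) = x^4 + 4*x^3 + 6*x^2 + 4*x + 1
which factors as (x + 1)^4. The eigenvalues (with algebraic multiplicities) are λ = -1 with multiplicity 4.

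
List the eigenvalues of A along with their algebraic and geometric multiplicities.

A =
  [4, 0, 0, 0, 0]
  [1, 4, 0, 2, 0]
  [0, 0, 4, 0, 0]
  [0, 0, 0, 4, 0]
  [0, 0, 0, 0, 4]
λ = 4: alg = 5, geom = 4

Step 1 — factor the characteristic polynomial to read off the algebraic multiplicities:
  χ_A(x) = (x - 4)^5

Step 2 — compute geometric multiplicities via the rank-nullity identity g(λ) = n − rank(A − λI):
  rank(A − (4)·I) = 1, so dim ker(A − (4)·I) = n − 1 = 4

Summary:
  λ = 4: algebraic multiplicity = 5, geometric multiplicity = 4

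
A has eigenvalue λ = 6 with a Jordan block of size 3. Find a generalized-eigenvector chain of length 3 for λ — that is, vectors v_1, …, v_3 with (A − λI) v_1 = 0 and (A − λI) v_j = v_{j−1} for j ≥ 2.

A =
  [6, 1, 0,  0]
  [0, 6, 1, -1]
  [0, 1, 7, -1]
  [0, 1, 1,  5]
A Jordan chain for λ = 6 of length 3:
v_1 = (1, 0, 1, 1)ᵀ
v_2 = (0, 1, 1, 1)ᵀ
v_3 = (0, 0, 1, 0)ᵀ

Let N = A − (6)·I. We want v_3 with N^3 v_3 = 0 but N^2 v_3 ≠ 0; then v_{j-1} := N · v_j for j = 3, …, 2.

Pick v_3 = (0, 0, 1, 0)ᵀ.
Then v_2 = N · v_3 = (0, 1, 1, 1)ᵀ.
Then v_1 = N · v_2 = (1, 0, 1, 1)ᵀ.

Sanity check: (A − (6)·I) v_1 = (0, 0, 0, 0)ᵀ = 0. ✓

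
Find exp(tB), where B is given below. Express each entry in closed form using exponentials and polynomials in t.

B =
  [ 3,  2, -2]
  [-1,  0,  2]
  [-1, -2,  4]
e^{tB} =
  [exp(3*t), 2*exp(3*t) - 2*exp(2*t), -2*exp(3*t) + 2*exp(2*t)]
  [-exp(3*t) + exp(2*t), -2*exp(3*t) + 3*exp(2*t), 2*exp(3*t) - 2*exp(2*t)]
  [-exp(3*t) + exp(2*t), -2*exp(3*t) + 2*exp(2*t), 2*exp(3*t) - exp(2*t)]

Strategy: write B = P · J · P⁻¹ where J is a Jordan canonical form, so e^{tB} = P · e^{tJ} · P⁻¹, and e^{tJ} can be computed block-by-block.

B has Jordan form
J =
  [2, 0, 0]
  [0, 2, 0]
  [0, 0, 3]
(up to reordering of blocks).

Per-block formulas:
  For a 1×1 block at λ = 2: exp(t · [2]) = [e^(2t)].
  For a 1×1 block at λ = 3: exp(t · [3]) = [e^(3t)].

After assembling e^{tJ} and conjugating by P, we get:

e^{tB} =
  [exp(3*t), 2*exp(3*t) - 2*exp(2*t), -2*exp(3*t) + 2*exp(2*t)]
  [-exp(3*t) + exp(2*t), -2*exp(3*t) + 3*exp(2*t), 2*exp(3*t) - 2*exp(2*t)]
  [-exp(3*t) + exp(2*t), -2*exp(3*t) + 2*exp(2*t), 2*exp(3*t) - exp(2*t)]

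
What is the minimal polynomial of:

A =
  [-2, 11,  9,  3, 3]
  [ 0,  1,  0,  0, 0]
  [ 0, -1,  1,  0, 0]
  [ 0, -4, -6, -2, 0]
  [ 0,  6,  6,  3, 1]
x^3 - 3*x + 2

The characteristic polynomial is χ_A(x) = (x - 1)^3*(x + 2)^2, so the eigenvalues are known. The minimal polynomial is
  m_A(x) = Π_λ (x − λ)^{k_λ}
where k_λ is the size of the *largest* Jordan block for λ (equivalently, the smallest k with (A − λI)^k v = 0 for every generalised eigenvector v of λ).

  λ = -2: largest Jordan block has size 1, contributing (x + 2)
  λ = 1: largest Jordan block has size 2, contributing (x − 1)^2

So m_A(x) = (x - 1)^2*(x + 2) = x^3 - 3*x + 2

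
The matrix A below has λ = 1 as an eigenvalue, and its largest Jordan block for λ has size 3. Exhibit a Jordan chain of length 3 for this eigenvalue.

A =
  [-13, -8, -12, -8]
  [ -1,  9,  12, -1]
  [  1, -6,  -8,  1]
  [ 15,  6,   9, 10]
A Jordan chain for λ = 1 of length 3:
v_1 = (0, 9, -6, 0)ᵀ
v_2 = (-6, -9, 7, 9)ᵀ
v_3 = (1, -1, 0, 0)ᵀ

Let N = A − (1)·I. We want v_3 with N^3 v_3 = 0 but N^2 v_3 ≠ 0; then v_{j-1} := N · v_j for j = 3, …, 2.

Pick v_3 = (1, -1, 0, 0)ᵀ.
Then v_2 = N · v_3 = (-6, -9, 7, 9)ᵀ.
Then v_1 = N · v_2 = (0, 9, -6, 0)ᵀ.

Sanity check: (A − (1)·I) v_1 = (0, 0, 0, 0)ᵀ = 0. ✓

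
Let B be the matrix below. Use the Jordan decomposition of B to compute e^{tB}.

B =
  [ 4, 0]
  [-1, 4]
e^{tB} =
  [exp(4*t), 0]
  [-t*exp(4*t), exp(4*t)]

Strategy: write B = P · J · P⁻¹ where J is a Jordan canonical form, so e^{tB} = P · e^{tJ} · P⁻¹, and e^{tJ} can be computed block-by-block.

B has Jordan form
J =
  [4, 1]
  [0, 4]
(up to reordering of blocks).

Per-block formulas:
  For a 2×2 Jordan block J_2(4): exp(t · J_2(4)) = e^(4t)·(I + t·N), where N is the 2×2 nilpotent shift.

After assembling e^{tJ} and conjugating by P, we get:

e^{tB} =
  [exp(4*t), 0]
  [-t*exp(4*t), exp(4*t)]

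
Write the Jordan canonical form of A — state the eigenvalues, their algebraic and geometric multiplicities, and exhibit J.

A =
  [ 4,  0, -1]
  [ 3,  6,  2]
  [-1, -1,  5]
J_3(5)

The characteristic polynomial is
  det(x·I − A) = x^3 - 15*x^2 + 75*x - 125 = (x - 5)^3

Eigenvalues and multiplicities (the geometric multiplicity of λ is n − rank(A − λI), which equals the number of Jordan blocks for λ):
  λ = 5: algebraic multiplicity = 3, geometric multiplicity = 1

Determining the block sizes for each eigenvalue:
  λ = 5: one block (gm = 1), so the single block has size am = 3 → block sizes [3]

Assembling the blocks gives a Jordan form
J =
  [5, 1, 0]
  [0, 5, 1]
  [0, 0, 5]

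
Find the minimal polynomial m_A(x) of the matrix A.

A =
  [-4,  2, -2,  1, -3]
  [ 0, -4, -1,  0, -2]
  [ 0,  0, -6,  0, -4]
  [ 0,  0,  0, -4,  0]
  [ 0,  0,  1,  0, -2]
x^3 + 12*x^2 + 48*x + 64

The characteristic polynomial is χ_A(x) = (x + 4)^5, so the eigenvalues are known. The minimal polynomial is
  m_A(x) = Π_λ (x − λ)^{k_λ}
where k_λ is the size of the *largest* Jordan block for λ (equivalently, the smallest k with (A − λI)^k v = 0 for every generalised eigenvector v of λ).

  λ = -4: largest Jordan block has size 3, contributing (x + 4)^3

So m_A(x) = (x + 4)^3 = x^3 + 12*x^2 + 48*x + 64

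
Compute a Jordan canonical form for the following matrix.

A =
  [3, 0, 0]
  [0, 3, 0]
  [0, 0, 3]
J_1(3) ⊕ J_1(3) ⊕ J_1(3)

The characteristic polynomial is
  det(x·I − A) = x^3 - 9*x^2 + 27*x - 27 = (x - 3)^3

Eigenvalues and multiplicities (the geometric multiplicity of λ is n − rank(A − λI), which equals the number of Jordan blocks for λ):
  λ = 3: algebraic multiplicity = 3, geometric multiplicity = 3

Determining the block sizes for each eigenvalue:
  λ = 3: gm = am = 3, so every block has size 1 → block sizes [1, 1, 1]

Assembling the blocks gives a Jordan form
J =
  [3, 0, 0]
  [0, 3, 0]
  [0, 0, 3]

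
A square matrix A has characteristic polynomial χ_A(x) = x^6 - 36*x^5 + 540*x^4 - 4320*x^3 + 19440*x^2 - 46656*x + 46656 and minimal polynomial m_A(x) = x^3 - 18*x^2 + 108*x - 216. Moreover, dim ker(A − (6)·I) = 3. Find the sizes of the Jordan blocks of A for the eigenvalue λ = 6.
Block sizes for λ = 6: [3, 2, 1]

Step 1 — from the characteristic polynomial, algebraic multiplicity of λ = 6 is 6. From dim ker(A − (6)·I) = 3, there are exactly 3 Jordan blocks for λ = 6.
Step 2 — from the minimal polynomial, the factor (x − 6)^3 tells us the largest block for λ = 6 has size 3.
Step 3 — with total size 6, 3 blocks, and largest block 3, the block sizes (in nonincreasing order) are [3, 2, 1].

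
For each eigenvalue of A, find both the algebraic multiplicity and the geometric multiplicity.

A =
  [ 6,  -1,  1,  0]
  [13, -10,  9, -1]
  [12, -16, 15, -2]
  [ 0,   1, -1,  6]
λ = -1: alg = 1, geom = 1; λ = 6: alg = 3, geom = 1

Step 1 — factor the characteristic polynomial to read off the algebraic multiplicities:
  χ_A(x) = (x - 6)^3*(x + 1)

Step 2 — compute geometric multiplicities via the rank-nullity identity g(λ) = n − rank(A − λI):
  rank(A − (-1)·I) = 3, so dim ker(A − (-1)·I) = n − 3 = 1
  rank(A − (6)·I) = 3, so dim ker(A − (6)·I) = n − 3 = 1

Summary:
  λ = -1: algebraic multiplicity = 1, geometric multiplicity = 1
  λ = 6: algebraic multiplicity = 3, geometric multiplicity = 1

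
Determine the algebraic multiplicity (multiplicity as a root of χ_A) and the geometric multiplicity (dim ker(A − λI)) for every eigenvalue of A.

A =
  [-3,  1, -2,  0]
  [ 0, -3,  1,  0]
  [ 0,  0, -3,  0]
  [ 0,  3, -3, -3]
λ = -3: alg = 4, geom = 2

Step 1 — factor the characteristic polynomial to read off the algebraic multiplicities:
  χ_A(x) = (x + 3)^4

Step 2 — compute geometric multiplicities via the rank-nullity identity g(λ) = n − rank(A − λI):
  rank(A − (-3)·I) = 2, so dim ker(A − (-3)·I) = n − 2 = 2

Summary:
  λ = -3: algebraic multiplicity = 4, geometric multiplicity = 2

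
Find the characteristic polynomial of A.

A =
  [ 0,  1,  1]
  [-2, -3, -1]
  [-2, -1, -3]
x^3 + 6*x^2 + 12*x + 8

Expanding det(x·I − A) (e.g. by cofactor expansion or by noting that A is similar to its Jordan form J, which has the same characteristic polynomial as A) gives
  χ_A(x) = x^3 + 6*x^2 + 12*x + 8
which factors as (x + 2)^3. The eigenvalues (with algebraic multiplicities) are λ = -2 with multiplicity 3.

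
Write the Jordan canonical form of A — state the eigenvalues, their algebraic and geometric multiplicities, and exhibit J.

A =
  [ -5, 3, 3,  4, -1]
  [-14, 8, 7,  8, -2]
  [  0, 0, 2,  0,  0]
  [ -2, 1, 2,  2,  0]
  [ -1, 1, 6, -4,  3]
J_3(2) ⊕ J_2(2)

The characteristic polynomial is
  det(x·I − A) = x^5 - 10*x^4 + 40*x^3 - 80*x^2 + 80*x - 32 = (x - 2)^5

Eigenvalues and multiplicities (the geometric multiplicity of λ is n − rank(A − λI), which equals the number of Jordan blocks for λ):
  λ = 2: algebraic multiplicity = 5, geometric multiplicity = 2

Determining the block sizes for each eigenvalue:
  λ = 2: with am = 5 and gm = 2, the partition is not yet determined (e.g. several partitions of 5 into 2 parts exist). Let N = A − (2)·I. Computing rank(N^1) = 3, rank(N^2) = 1, rank(N^3) = 0; the number of blocks of size ≥ j is rank(N^{j−1}) − rank(N^j), giving [2, 2, 1]. So we have 1 block(s) of size 3, 1 block(s) of size 2 → block sizes [3, 2]

Assembling the blocks gives a Jordan form
J =
  [2, 1, 0, 0, 0]
  [0, 2, 1, 0, 0]
  [0, 0, 2, 0, 0]
  [0, 0, 0, 2, 1]
  [0, 0, 0, 0, 2]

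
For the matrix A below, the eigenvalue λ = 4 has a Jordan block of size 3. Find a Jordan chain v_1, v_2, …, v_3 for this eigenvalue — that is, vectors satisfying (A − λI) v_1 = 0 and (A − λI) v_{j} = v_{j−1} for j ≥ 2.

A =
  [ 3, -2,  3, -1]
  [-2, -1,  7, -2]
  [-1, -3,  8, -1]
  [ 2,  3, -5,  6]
A Jordan chain for λ = 4 of length 3:
v_1 = (0, 1, 1, 1)ᵀ
v_2 = (-1, -2, -1, 2)ᵀ
v_3 = (1, 0, 0, 0)ᵀ

Let N = A − (4)·I. We want v_3 with N^3 v_3 = 0 but N^2 v_3 ≠ 0; then v_{j-1} := N · v_j for j = 3, …, 2.

Pick v_3 = (1, 0, 0, 0)ᵀ.
Then v_2 = N · v_3 = (-1, -2, -1, 2)ᵀ.
Then v_1 = N · v_2 = (0, 1, 1, 1)ᵀ.

Sanity check: (A − (4)·I) v_1 = (0, 0, 0, 0)ᵀ = 0. ✓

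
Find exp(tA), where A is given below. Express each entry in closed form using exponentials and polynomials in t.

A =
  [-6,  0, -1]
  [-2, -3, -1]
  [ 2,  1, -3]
e^{tA} =
  [t^2*exp(-4*t) - 2*t*exp(-4*t) + exp(-4*t), -t^2*exp(-4*t)/2, t^2*exp(-4*t)/2 - t*exp(-4*t)]
  [-2*t*exp(-4*t), t*exp(-4*t) + exp(-4*t), -t*exp(-4*t)]
  [-2*t^2*exp(-4*t) + 2*t*exp(-4*t), t^2*exp(-4*t) + t*exp(-4*t), -t^2*exp(-4*t) + t*exp(-4*t) + exp(-4*t)]

Strategy: write A = P · J · P⁻¹ where J is a Jordan canonical form, so e^{tA} = P · e^{tJ} · P⁻¹, and e^{tJ} can be computed block-by-block.

A has Jordan form
J =
  [-4,  1,  0]
  [ 0, -4,  1]
  [ 0,  0, -4]
(up to reordering of blocks).

Per-block formulas:
  For a 3×3 Jordan block J_3(-4): exp(t · J_3(-4)) = e^(-4t)·(I + t·N + (t^2/2)·N^2), where N is the 3×3 nilpotent shift.

After assembling e^{tJ} and conjugating by P, we get:

e^{tA} =
  [t^2*exp(-4*t) - 2*t*exp(-4*t) + exp(-4*t), -t^2*exp(-4*t)/2, t^2*exp(-4*t)/2 - t*exp(-4*t)]
  [-2*t*exp(-4*t), t*exp(-4*t) + exp(-4*t), -t*exp(-4*t)]
  [-2*t^2*exp(-4*t) + 2*t*exp(-4*t), t^2*exp(-4*t) + t*exp(-4*t), -t^2*exp(-4*t) + t*exp(-4*t) + exp(-4*t)]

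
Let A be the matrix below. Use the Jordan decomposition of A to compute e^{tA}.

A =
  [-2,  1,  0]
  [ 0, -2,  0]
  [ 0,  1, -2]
e^{tA} =
  [exp(-2*t), t*exp(-2*t), 0]
  [0, exp(-2*t), 0]
  [0, t*exp(-2*t), exp(-2*t)]

Strategy: write A = P · J · P⁻¹ where J is a Jordan canonical form, so e^{tA} = P · e^{tJ} · P⁻¹, and e^{tJ} can be computed block-by-block.

A has Jordan form
J =
  [-2,  1,  0]
  [ 0, -2,  0]
  [ 0,  0, -2]
(up to reordering of blocks).

Per-block formulas:
  For a 2×2 Jordan block J_2(-2): exp(t · J_2(-2)) = e^(-2t)·(I + t·N), where N is the 2×2 nilpotent shift.
  For a 1×1 block at λ = -2: exp(t · [-2]) = [e^(-2t)].

After assembling e^{tJ} and conjugating by P, we get:

e^{tA} =
  [exp(-2*t), t*exp(-2*t), 0]
  [0, exp(-2*t), 0]
  [0, t*exp(-2*t), exp(-2*t)]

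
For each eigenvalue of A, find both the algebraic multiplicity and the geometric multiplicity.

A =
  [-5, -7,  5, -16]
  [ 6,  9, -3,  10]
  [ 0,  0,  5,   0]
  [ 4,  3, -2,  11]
λ = 5: alg = 4, geom = 2

Step 1 — factor the characteristic polynomial to read off the algebraic multiplicities:
  χ_A(x) = (x - 5)^4

Step 2 — compute geometric multiplicities via the rank-nullity identity g(λ) = n − rank(A − λI):
  rank(A − (5)·I) = 2, so dim ker(A − (5)·I) = n − 2 = 2

Summary:
  λ = 5: algebraic multiplicity = 4, geometric multiplicity = 2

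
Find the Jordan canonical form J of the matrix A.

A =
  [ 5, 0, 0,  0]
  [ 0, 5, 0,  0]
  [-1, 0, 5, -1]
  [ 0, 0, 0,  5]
J_2(5) ⊕ J_1(5) ⊕ J_1(5)

The characteristic polynomial is
  det(x·I − A) = x^4 - 20*x^3 + 150*x^2 - 500*x + 625 = (x - 5)^4

Eigenvalues and multiplicities (the geometric multiplicity of λ is n − rank(A − λI), which equals the number of Jordan blocks for λ):
  λ = 5: algebraic multiplicity = 4, geometric multiplicity = 3

Determining the block sizes for each eigenvalue:
  λ = 5: 3 blocks summing to 4 forces exactly one block of size 2 and the rest size 1 → block sizes [2, 1, 1]

Assembling the blocks gives a Jordan form
J =
  [5, 1, 0, 0]
  [0, 5, 0, 0]
  [0, 0, 5, 0]
  [0, 0, 0, 5]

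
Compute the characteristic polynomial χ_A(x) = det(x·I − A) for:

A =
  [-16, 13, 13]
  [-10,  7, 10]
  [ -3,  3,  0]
x^3 + 9*x^2 + 27*x + 27

Expanding det(x·I − A) (e.g. by cofactor expansion or by noting that A is similar to its Jordan form J, which has the same characteristic polynomial as A) gives
  χ_A(x) = x^3 + 9*x^2 + 27*x + 27
which factors as (x + 3)^3. The eigenvalues (with algebraic multiplicities) are λ = -3 with multiplicity 3.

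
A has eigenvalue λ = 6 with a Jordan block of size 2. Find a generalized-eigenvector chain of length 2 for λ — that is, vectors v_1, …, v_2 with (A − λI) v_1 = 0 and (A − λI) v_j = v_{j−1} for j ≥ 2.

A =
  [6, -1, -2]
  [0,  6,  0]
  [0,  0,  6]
A Jordan chain for λ = 6 of length 2:
v_1 = (-1, 0, 0)ᵀ
v_2 = (0, 1, 0)ᵀ

Let N = A − (6)·I. We want v_2 with N^2 v_2 = 0 but N^1 v_2 ≠ 0; then v_{j-1} := N · v_j for j = 2, …, 2.

Pick v_2 = (0, 1, 0)ᵀ.
Then v_1 = N · v_2 = (-1, 0, 0)ᵀ.

Sanity check: (A − (6)·I) v_1 = (0, 0, 0)ᵀ = 0. ✓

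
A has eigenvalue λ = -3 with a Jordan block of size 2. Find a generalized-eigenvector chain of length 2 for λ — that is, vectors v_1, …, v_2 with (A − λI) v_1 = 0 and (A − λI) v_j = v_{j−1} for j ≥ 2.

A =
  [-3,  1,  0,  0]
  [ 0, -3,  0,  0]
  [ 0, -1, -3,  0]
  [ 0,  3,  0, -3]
A Jordan chain for λ = -3 of length 2:
v_1 = (1, 0, -1, 3)ᵀ
v_2 = (0, 1, 0, 0)ᵀ

Let N = A − (-3)·I. We want v_2 with N^2 v_2 = 0 but N^1 v_2 ≠ 0; then v_{j-1} := N · v_j for j = 2, …, 2.

Pick v_2 = (0, 1, 0, 0)ᵀ.
Then v_1 = N · v_2 = (1, 0, -1, 3)ᵀ.

Sanity check: (A − (-3)·I) v_1 = (0, 0, 0, 0)ᵀ = 0. ✓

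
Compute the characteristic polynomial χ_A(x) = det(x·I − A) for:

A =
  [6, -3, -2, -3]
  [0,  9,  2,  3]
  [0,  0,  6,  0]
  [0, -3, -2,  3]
x^4 - 24*x^3 + 216*x^2 - 864*x + 1296

Expanding det(x·I − A) (e.g. by cofactor expansion or by noting that A is similar to its Jordan form J, which has the same characteristic polynomial as A) gives
  χ_A(x) = x^4 - 24*x^3 + 216*x^2 - 864*x + 1296
which factors as (x - 6)^4. The eigenvalues (with algebraic multiplicities) are λ = 6 with multiplicity 4.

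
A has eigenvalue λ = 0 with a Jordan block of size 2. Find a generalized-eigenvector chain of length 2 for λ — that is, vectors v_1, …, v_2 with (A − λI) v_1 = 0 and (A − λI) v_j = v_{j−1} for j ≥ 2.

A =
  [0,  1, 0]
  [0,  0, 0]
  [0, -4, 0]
A Jordan chain for λ = 0 of length 2:
v_1 = (1, 0, -4)ᵀ
v_2 = (0, 1, 0)ᵀ

Let N = A − (0)·I. We want v_2 with N^2 v_2 = 0 but N^1 v_2 ≠ 0; then v_{j-1} := N · v_j for j = 2, …, 2.

Pick v_2 = (0, 1, 0)ᵀ.
Then v_1 = N · v_2 = (1, 0, -4)ᵀ.

Sanity check: (A − (0)·I) v_1 = (0, 0, 0)ᵀ = 0. ✓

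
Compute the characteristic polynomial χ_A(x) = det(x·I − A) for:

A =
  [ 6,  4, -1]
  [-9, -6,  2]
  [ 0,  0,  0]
x^3

Expanding det(x·I − A) (e.g. by cofactor expansion or by noting that A is similar to its Jordan form J, which has the same characteristic polynomial as A) gives
  χ_A(x) = x^3
which factors as x^3. The eigenvalues (with algebraic multiplicities) are λ = 0 with multiplicity 3.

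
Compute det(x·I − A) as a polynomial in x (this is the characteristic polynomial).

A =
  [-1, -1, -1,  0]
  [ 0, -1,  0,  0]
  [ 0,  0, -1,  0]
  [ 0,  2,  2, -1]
x^4 + 4*x^3 + 6*x^2 + 4*x + 1

Expanding det(x·I − A) (e.g. by cofactor expansion or by noting that A is similar to its Jordan form J, which has the same characteristic polynomial as A) gives
  χ_A(x) = x^4 + 4*x^3 + 6*x^2 + 4*x + 1
which factors as (x + 1)^4. The eigenvalues (with algebraic multiplicities) are λ = -1 with multiplicity 4.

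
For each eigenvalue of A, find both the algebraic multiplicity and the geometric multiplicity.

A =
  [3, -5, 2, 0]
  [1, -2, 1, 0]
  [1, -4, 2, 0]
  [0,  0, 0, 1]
λ = 1: alg = 4, geom = 2

Step 1 — factor the characteristic polynomial to read off the algebraic multiplicities:
  χ_A(x) = (x - 1)^4

Step 2 — compute geometric multiplicities via the rank-nullity identity g(λ) = n − rank(A − λI):
  rank(A − (1)·I) = 2, so dim ker(A − (1)·I) = n − 2 = 2

Summary:
  λ = 1: algebraic multiplicity = 4, geometric multiplicity = 2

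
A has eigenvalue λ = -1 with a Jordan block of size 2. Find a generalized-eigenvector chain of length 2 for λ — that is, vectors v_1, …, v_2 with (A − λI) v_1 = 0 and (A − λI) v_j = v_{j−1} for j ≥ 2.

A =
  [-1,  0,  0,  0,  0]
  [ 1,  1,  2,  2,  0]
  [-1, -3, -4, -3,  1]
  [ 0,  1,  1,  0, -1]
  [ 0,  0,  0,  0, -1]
A Jordan chain for λ = -1 of length 2:
v_1 = (0, 1, -1, 0, 0)ᵀ
v_2 = (1, 0, 0, 0, 0)ᵀ

Let N = A − (-1)·I. We want v_2 with N^2 v_2 = 0 but N^1 v_2 ≠ 0; then v_{j-1} := N · v_j for j = 2, …, 2.

Pick v_2 = (1, 0, 0, 0, 0)ᵀ.
Then v_1 = N · v_2 = (0, 1, -1, 0, 0)ᵀ.

Sanity check: (A − (-1)·I) v_1 = (0, 0, 0, 0, 0)ᵀ = 0. ✓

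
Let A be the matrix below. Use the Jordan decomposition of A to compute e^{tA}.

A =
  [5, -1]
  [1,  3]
e^{tA} =
  [t*exp(4*t) + exp(4*t), -t*exp(4*t)]
  [t*exp(4*t), -t*exp(4*t) + exp(4*t)]

Strategy: write A = P · J · P⁻¹ where J is a Jordan canonical form, so e^{tA} = P · e^{tJ} · P⁻¹, and e^{tJ} can be computed block-by-block.

A has Jordan form
J =
  [4, 1]
  [0, 4]
(up to reordering of blocks).

Per-block formulas:
  For a 2×2 Jordan block J_2(4): exp(t · J_2(4)) = e^(4t)·(I + t·N), where N is the 2×2 nilpotent shift.

After assembling e^{tJ} and conjugating by P, we get:

e^{tA} =
  [t*exp(4*t) + exp(4*t), -t*exp(4*t)]
  [t*exp(4*t), -t*exp(4*t) + exp(4*t)]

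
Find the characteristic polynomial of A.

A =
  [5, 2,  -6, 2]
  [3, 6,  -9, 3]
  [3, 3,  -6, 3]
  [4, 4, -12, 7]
x^4 - 12*x^3 + 54*x^2 - 108*x + 81

Expanding det(x·I − A) (e.g. by cofactor expansion or by noting that A is similar to its Jordan form J, which has the same characteristic polynomial as A) gives
  χ_A(x) = x^4 - 12*x^3 + 54*x^2 - 108*x + 81
which factors as (x - 3)^4. The eigenvalues (with algebraic multiplicities) are λ = 3 with multiplicity 4.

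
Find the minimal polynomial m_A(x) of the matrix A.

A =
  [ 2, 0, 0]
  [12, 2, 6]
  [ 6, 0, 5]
x^2 - 7*x + 10

The characteristic polynomial is χ_A(x) = (x - 5)*(x - 2)^2, so the eigenvalues are known. The minimal polynomial is
  m_A(x) = Π_λ (x − λ)^{k_λ}
where k_λ is the size of the *largest* Jordan block for λ (equivalently, the smallest k with (A − λI)^k v = 0 for every generalised eigenvector v of λ).

  λ = 2: largest Jordan block has size 1, contributing (x − 2)
  λ = 5: largest Jordan block has size 1, contributing (x − 5)

So m_A(x) = (x - 5)*(x - 2) = x^2 - 7*x + 10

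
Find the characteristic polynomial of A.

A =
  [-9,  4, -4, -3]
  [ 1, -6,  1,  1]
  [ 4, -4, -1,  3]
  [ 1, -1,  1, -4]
x^4 + 20*x^3 + 150*x^2 + 500*x + 625

Expanding det(x·I − A) (e.g. by cofactor expansion or by noting that A is similar to its Jordan form J, which has the same characteristic polynomial as A) gives
  χ_A(x) = x^4 + 20*x^3 + 150*x^2 + 500*x + 625
which factors as (x + 5)^4. The eigenvalues (with algebraic multiplicities) are λ = -5 with multiplicity 4.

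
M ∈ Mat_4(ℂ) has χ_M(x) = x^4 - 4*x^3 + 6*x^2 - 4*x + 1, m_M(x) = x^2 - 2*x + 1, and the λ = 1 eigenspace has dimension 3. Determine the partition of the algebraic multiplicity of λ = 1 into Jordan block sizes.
Block sizes for λ = 1: [2, 1, 1]

Step 1 — from the characteristic polynomial, algebraic multiplicity of λ = 1 is 4. From dim ker(M − (1)·I) = 3, there are exactly 3 Jordan blocks for λ = 1.
Step 2 — from the minimal polynomial, the factor (x − 1)^2 tells us the largest block for λ = 1 has size 2.
Step 3 — with total size 4, 3 blocks, and largest block 2, the block sizes (in nonincreasing order) are [2, 1, 1].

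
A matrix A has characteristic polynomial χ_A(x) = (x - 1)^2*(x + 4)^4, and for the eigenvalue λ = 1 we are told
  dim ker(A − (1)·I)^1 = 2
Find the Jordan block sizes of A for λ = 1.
Block sizes for λ = 1: [1, 1]

From the dimensions of kernels of powers, the number of Jordan blocks of size at least j is d_j − d_{j−1} where d_j = dim ker(N^j) (with d_0 = 0). Computing the differences gives [2].
The number of blocks of size exactly k is (#blocks of size ≥ k) − (#blocks of size ≥ k + 1), so the partition is: 2 block(s) of size 1.
In nonincreasing order the block sizes are [1, 1].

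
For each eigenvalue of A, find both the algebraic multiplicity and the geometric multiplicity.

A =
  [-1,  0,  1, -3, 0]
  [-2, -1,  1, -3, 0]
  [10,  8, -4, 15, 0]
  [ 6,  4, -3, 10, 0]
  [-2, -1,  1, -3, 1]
λ = 1: alg = 5, geom = 3

Step 1 — factor the characteristic polynomial to read off the algebraic multiplicities:
  χ_A(x) = (x - 1)^5

Step 2 — compute geometric multiplicities via the rank-nullity identity g(λ) = n − rank(A − λI):
  rank(A − (1)·I) = 2, so dim ker(A − (1)·I) = n − 2 = 3

Summary:
  λ = 1: algebraic multiplicity = 5, geometric multiplicity = 3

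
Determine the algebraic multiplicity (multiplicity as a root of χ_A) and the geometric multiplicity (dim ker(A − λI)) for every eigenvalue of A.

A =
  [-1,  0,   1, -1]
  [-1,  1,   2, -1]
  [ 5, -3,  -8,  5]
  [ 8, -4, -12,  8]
λ = 0: alg = 4, geom = 2

Step 1 — factor the characteristic polynomial to read off the algebraic multiplicities:
  χ_A(x) = x^4

Step 2 — compute geometric multiplicities via the rank-nullity identity g(λ) = n − rank(A − λI):
  rank(A − (0)·I) = 2, so dim ker(A − (0)·I) = n − 2 = 2

Summary:
  λ = 0: algebraic multiplicity = 4, geometric multiplicity = 2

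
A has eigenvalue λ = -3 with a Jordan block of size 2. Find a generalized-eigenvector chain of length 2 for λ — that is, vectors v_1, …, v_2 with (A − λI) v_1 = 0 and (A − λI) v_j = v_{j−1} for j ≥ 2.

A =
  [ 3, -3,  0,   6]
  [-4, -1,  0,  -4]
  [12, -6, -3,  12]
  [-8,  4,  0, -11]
A Jordan chain for λ = -3 of length 2:
v_1 = (6, -4, 12, -8)ᵀ
v_2 = (1, 0, 0, 0)ᵀ

Let N = A − (-3)·I. We want v_2 with N^2 v_2 = 0 but N^1 v_2 ≠ 0; then v_{j-1} := N · v_j for j = 2, …, 2.

Pick v_2 = (1, 0, 0, 0)ᵀ.
Then v_1 = N · v_2 = (6, -4, 12, -8)ᵀ.

Sanity check: (A − (-3)·I) v_1 = (0, 0, 0, 0)ᵀ = 0. ✓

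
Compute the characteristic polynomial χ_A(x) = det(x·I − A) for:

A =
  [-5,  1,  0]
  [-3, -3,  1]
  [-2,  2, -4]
x^3 + 12*x^2 + 48*x + 64

Expanding det(x·I − A) (e.g. by cofactor expansion or by noting that A is similar to its Jordan form J, which has the same characteristic polynomial as A) gives
  χ_A(x) = x^3 + 12*x^2 + 48*x + 64
which factors as (x + 4)^3. The eigenvalues (with algebraic multiplicities) are λ = -4 with multiplicity 3.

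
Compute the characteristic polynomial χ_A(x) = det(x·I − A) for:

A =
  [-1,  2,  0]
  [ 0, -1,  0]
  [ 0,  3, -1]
x^3 + 3*x^2 + 3*x + 1

Expanding det(x·I − A) (e.g. by cofactor expansion or by noting that A is similar to its Jordan form J, which has the same characteristic polynomial as A) gives
  χ_A(x) = x^3 + 3*x^2 + 3*x + 1
which factors as (x + 1)^3. The eigenvalues (with algebraic multiplicities) are λ = -1 with multiplicity 3.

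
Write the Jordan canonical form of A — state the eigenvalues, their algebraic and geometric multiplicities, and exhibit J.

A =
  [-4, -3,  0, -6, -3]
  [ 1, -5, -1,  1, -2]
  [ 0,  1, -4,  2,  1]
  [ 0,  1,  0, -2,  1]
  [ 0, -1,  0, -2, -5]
J_3(-4) ⊕ J_1(-4) ⊕ J_1(-4)

The characteristic polynomial is
  det(x·I − A) = x^5 + 20*x^4 + 160*x^3 + 640*x^2 + 1280*x + 1024 = (x + 4)^5

Eigenvalues and multiplicities (the geometric multiplicity of λ is n − rank(A − λI), which equals the number of Jordan blocks for λ):
  λ = -4: algebraic multiplicity = 5, geometric multiplicity = 3

Determining the block sizes for each eigenvalue:
  λ = -4: with am = 5 and gm = 3, the partition is not yet determined (e.g. several partitions of 5 into 3 parts exist). Let N = A − (-4)·I. Computing rank(N^1) = 2, rank(N^2) = 1, rank(N^3) = 0; the number of blocks of size ≥ j is rank(N^{j−1}) − rank(N^j), giving [3, 1, 1]. So we have 1 block(s) of size 3, 2 block(s) of size 1 → block sizes [3, 1, 1]

Assembling the blocks gives a Jordan form
J =
  [-4,  1,  0,  0,  0]
  [ 0, -4,  1,  0,  0]
  [ 0,  0, -4,  0,  0]
  [ 0,  0,  0, -4,  0]
  [ 0,  0,  0,  0, -4]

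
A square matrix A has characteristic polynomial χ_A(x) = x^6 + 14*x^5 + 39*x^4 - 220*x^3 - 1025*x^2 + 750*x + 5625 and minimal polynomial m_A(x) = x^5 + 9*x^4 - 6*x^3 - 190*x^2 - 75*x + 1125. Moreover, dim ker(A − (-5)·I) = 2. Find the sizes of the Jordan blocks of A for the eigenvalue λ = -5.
Block sizes for λ = -5: [3, 1]

Step 1 — from the characteristic polynomial, algebraic multiplicity of λ = -5 is 4. From dim ker(A − (-5)·I) = 2, there are exactly 2 Jordan blocks for λ = -5.
Step 2 — from the minimal polynomial, the factor (x + 5)^3 tells us the largest block for λ = -5 has size 3.
Step 3 — with total size 4, 2 blocks, and largest block 3, the block sizes (in nonincreasing order) are [3, 1].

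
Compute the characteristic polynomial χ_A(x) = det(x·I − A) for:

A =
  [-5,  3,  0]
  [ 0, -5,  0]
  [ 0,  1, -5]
x^3 + 15*x^2 + 75*x + 125

Expanding det(x·I − A) (e.g. by cofactor expansion or by noting that A is similar to its Jordan form J, which has the same characteristic polynomial as A) gives
  χ_A(x) = x^3 + 15*x^2 + 75*x + 125
which factors as (x + 5)^3. The eigenvalues (with algebraic multiplicities) are λ = -5 with multiplicity 3.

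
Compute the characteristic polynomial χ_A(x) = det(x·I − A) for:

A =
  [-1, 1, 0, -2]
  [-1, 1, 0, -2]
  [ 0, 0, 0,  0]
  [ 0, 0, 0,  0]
x^4

Expanding det(x·I − A) (e.g. by cofactor expansion or by noting that A is similar to its Jordan form J, which has the same characteristic polynomial as A) gives
  χ_A(x) = x^4
which factors as x^4. The eigenvalues (with algebraic multiplicities) are λ = 0 with multiplicity 4.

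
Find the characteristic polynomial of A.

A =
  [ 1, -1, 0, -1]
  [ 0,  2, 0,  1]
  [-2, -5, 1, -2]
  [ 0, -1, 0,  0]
x^4 - 4*x^3 + 6*x^2 - 4*x + 1

Expanding det(x·I − A) (e.g. by cofactor expansion or by noting that A is similar to its Jordan form J, which has the same characteristic polynomial as A) gives
  χ_A(x) = x^4 - 4*x^3 + 6*x^2 - 4*x + 1
which factors as (x - 1)^4. The eigenvalues (with algebraic multiplicities) are λ = 1 with multiplicity 4.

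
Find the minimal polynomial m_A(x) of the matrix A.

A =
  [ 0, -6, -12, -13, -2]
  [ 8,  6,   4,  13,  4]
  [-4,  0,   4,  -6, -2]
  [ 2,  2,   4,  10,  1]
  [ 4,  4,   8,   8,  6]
x^4 - 22*x^3 + 180*x^2 - 648*x + 864

The characteristic polynomial is χ_A(x) = (x - 6)^3*(x - 4)^2, so the eigenvalues are known. The minimal polynomial is
  m_A(x) = Π_λ (x − λ)^{k_λ}
where k_λ is the size of the *largest* Jordan block for λ (equivalently, the smallest k with (A − λI)^k v = 0 for every generalised eigenvector v of λ).

  λ = 4: largest Jordan block has size 1, contributing (x − 4)
  λ = 6: largest Jordan block has size 3, contributing (x − 6)^3

So m_A(x) = (x - 6)^3*(x - 4) = x^4 - 22*x^3 + 180*x^2 - 648*x + 864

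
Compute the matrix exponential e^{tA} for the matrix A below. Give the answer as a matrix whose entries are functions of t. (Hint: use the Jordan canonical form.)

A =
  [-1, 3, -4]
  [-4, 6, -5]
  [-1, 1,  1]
e^{tA} =
  [t^2*exp(2*t)/2 - 3*t*exp(2*t) + exp(2*t), -t^2*exp(2*t)/2 + 3*t*exp(2*t), t^2*exp(2*t)/2 - 4*t*exp(2*t)]
  [t^2*exp(2*t)/2 - 4*t*exp(2*t), -t^2*exp(2*t)/2 + 4*t*exp(2*t) + exp(2*t), t^2*exp(2*t)/2 - 5*t*exp(2*t)]
  [-t*exp(2*t), t*exp(2*t), -t*exp(2*t) + exp(2*t)]

Strategy: write A = P · J · P⁻¹ where J is a Jordan canonical form, so e^{tA} = P · e^{tJ} · P⁻¹, and e^{tJ} can be computed block-by-block.

A has Jordan form
J =
  [2, 1, 0]
  [0, 2, 1]
  [0, 0, 2]
(up to reordering of blocks).

Per-block formulas:
  For a 3×3 Jordan block J_3(2): exp(t · J_3(2)) = e^(2t)·(I + t·N + (t^2/2)·N^2), where N is the 3×3 nilpotent shift.

After assembling e^{tJ} and conjugating by P, we get:

e^{tA} =
  [t^2*exp(2*t)/2 - 3*t*exp(2*t) + exp(2*t), -t^2*exp(2*t)/2 + 3*t*exp(2*t), t^2*exp(2*t)/2 - 4*t*exp(2*t)]
  [t^2*exp(2*t)/2 - 4*t*exp(2*t), -t^2*exp(2*t)/2 + 4*t*exp(2*t) + exp(2*t), t^2*exp(2*t)/2 - 5*t*exp(2*t)]
  [-t*exp(2*t), t*exp(2*t), -t*exp(2*t) + exp(2*t)]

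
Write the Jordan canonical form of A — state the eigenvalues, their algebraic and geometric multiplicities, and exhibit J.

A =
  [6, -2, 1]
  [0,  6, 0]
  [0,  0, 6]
J_2(6) ⊕ J_1(6)

The characteristic polynomial is
  det(x·I − A) = x^3 - 18*x^2 + 108*x - 216 = (x - 6)^3

Eigenvalues and multiplicities (the geometric multiplicity of λ is n − rank(A − λI), which equals the number of Jordan blocks for λ):
  λ = 6: algebraic multiplicity = 3, geometric multiplicity = 2

Determining the block sizes for each eigenvalue:
  λ = 6: 2 blocks summing to 3 forces exactly one block of size 2 and the rest size 1 → block sizes [2, 1]

Assembling the blocks gives a Jordan form
J =
  [6, 1, 0]
  [0, 6, 0]
  [0, 0, 6]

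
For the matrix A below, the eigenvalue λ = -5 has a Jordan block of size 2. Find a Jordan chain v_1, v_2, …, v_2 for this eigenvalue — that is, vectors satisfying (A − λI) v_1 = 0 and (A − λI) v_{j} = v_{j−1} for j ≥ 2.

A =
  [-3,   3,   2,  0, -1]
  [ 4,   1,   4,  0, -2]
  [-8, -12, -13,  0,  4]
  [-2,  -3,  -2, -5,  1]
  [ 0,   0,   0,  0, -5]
A Jordan chain for λ = -5 of length 2:
v_1 = (2, 4, -8, -2, 0)ᵀ
v_2 = (1, 0, 0, 0, 0)ᵀ

Let N = A − (-5)·I. We want v_2 with N^2 v_2 = 0 but N^1 v_2 ≠ 0; then v_{j-1} := N · v_j for j = 2, …, 2.

Pick v_2 = (1, 0, 0, 0, 0)ᵀ.
Then v_1 = N · v_2 = (2, 4, -8, -2, 0)ᵀ.

Sanity check: (A − (-5)·I) v_1 = (0, 0, 0, 0, 0)ᵀ = 0. ✓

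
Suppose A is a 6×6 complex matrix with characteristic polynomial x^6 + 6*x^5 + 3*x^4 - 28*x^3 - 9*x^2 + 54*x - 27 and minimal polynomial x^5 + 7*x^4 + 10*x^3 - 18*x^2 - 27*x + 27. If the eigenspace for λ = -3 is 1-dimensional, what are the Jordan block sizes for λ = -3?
Block sizes for λ = -3: [3]

Step 1 — from the characteristic polynomial, algebraic multiplicity of λ = -3 is 3. From dim ker(A − (-3)·I) = 1, there are exactly 1 Jordan blocks for λ = -3.
Step 2 — from the minimal polynomial, the factor (x + 3)^3 tells us the largest block for λ = -3 has size 3.
Step 3 — with total size 3, 1 blocks, and largest block 3, the block sizes (in nonincreasing order) are [3].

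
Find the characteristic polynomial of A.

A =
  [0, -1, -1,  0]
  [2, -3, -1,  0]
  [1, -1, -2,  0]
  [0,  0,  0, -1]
x^4 + 6*x^3 + 13*x^2 + 12*x + 4

Expanding det(x·I − A) (e.g. by cofactor expansion or by noting that A is similar to its Jordan form J, which has the same characteristic polynomial as A) gives
  χ_A(x) = x^4 + 6*x^3 + 13*x^2 + 12*x + 4
which factors as (x + 1)^2*(x + 2)^2. The eigenvalues (with algebraic multiplicities) are λ = -2 with multiplicity 2, λ = -1 with multiplicity 2.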